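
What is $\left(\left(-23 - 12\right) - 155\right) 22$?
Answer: $-4180$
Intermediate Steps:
$\left(\left(-23 - 12\right) - 155\right) 22 = \left(-35 - 155\right) 22 = \left(-190\right) 22 = -4180$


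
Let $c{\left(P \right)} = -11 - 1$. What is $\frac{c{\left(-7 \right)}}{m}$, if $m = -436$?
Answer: $\frac{3}{109} \approx 0.027523$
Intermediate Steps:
$c{\left(P \right)} = -12$
$\frac{c{\left(-7 \right)}}{m} = - \frac{12}{-436} = \left(-12\right) \left(- \frac{1}{436}\right) = \frac{3}{109}$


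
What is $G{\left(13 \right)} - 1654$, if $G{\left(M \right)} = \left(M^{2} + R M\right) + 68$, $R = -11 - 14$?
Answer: $-1742$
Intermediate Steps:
$R = -25$
$G{\left(M \right)} = 68 + M^{2} - 25 M$ ($G{\left(M \right)} = \left(M^{2} - 25 M\right) + 68 = 68 + M^{2} - 25 M$)
$G{\left(13 \right)} - 1654 = \left(68 + 13^{2} - 325\right) - 1654 = \left(68 + 169 - 325\right) - 1654 = -88 - 1654 = -1742$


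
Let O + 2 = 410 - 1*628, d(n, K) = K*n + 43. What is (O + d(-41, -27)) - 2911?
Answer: -1981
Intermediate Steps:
d(n, K) = 43 + K*n
O = -220 (O = -2 + (410 - 1*628) = -2 + (410 - 628) = -2 - 218 = -220)
(O + d(-41, -27)) - 2911 = (-220 + (43 - 27*(-41))) - 2911 = (-220 + (43 + 1107)) - 2911 = (-220 + 1150) - 2911 = 930 - 2911 = -1981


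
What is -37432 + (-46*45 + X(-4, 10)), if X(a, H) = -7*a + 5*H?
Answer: -39424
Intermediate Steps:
-37432 + (-46*45 + X(-4, 10)) = -37432 + (-46*45 + (-7*(-4) + 5*10)) = -37432 + (-2070 + (28 + 50)) = -37432 + (-2070 + 78) = -37432 - 1992 = -39424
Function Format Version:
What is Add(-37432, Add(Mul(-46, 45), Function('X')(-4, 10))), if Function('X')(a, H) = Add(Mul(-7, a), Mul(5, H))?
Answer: -39424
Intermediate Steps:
Add(-37432, Add(Mul(-46, 45), Function('X')(-4, 10))) = Add(-37432, Add(Mul(-46, 45), Add(Mul(-7, -4), Mul(5, 10)))) = Add(-37432, Add(-2070, Add(28, 50))) = Add(-37432, Add(-2070, 78)) = Add(-37432, -1992) = -39424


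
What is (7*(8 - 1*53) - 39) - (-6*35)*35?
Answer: 6996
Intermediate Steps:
(7*(8 - 1*53) - 39) - (-6*35)*35 = (7*(8 - 53) - 39) - (-210)*35 = (7*(-45) - 39) - 1*(-7350) = (-315 - 39) + 7350 = -354 + 7350 = 6996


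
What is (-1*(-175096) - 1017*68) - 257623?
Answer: -151683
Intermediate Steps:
(-1*(-175096) - 1017*68) - 257623 = (175096 - 69156) - 257623 = 105940 - 257623 = -151683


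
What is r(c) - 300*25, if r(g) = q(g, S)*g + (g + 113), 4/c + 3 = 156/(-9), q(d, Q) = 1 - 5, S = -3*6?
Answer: -450571/61 ≈ -7386.4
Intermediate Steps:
S = -18
q(d, Q) = -4
c = -12/61 (c = 4/(-3 + 156/(-9)) = 4/(-3 + 156*(-⅑)) = 4/(-3 - 52/3) = 4/(-61/3) = 4*(-3/61) = -12/61 ≈ -0.19672)
r(g) = 113 - 3*g (r(g) = -4*g + (g + 113) = -4*g + (113 + g) = 113 - 3*g)
r(c) - 300*25 = (113 - 3*(-12/61)) - 300*25 = (113 + 36/61) - 7500 = 6929/61 - 7500 = -450571/61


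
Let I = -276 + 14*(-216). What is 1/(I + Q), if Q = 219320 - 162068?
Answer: 1/53952 ≈ 1.8535e-5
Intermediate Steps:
I = -3300 (I = -276 - 3024 = -3300)
Q = 57252
1/(I + Q) = 1/(-3300 + 57252) = 1/53952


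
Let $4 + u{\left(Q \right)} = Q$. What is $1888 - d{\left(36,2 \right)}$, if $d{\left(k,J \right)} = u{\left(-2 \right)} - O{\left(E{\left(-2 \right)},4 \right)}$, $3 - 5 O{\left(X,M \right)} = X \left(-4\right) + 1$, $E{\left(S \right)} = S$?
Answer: $\frac{9464}{5} \approx 1892.8$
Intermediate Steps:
$O{\left(X,M \right)} = \frac{2}{5} + \frac{4 X}{5}$ ($O{\left(X,M \right)} = \frac{3}{5} - \frac{X \left(-4\right) + 1}{5} = \frac{3}{5} - \frac{- 4 X + 1}{5} = \frac{3}{5} - \frac{1 - 4 X}{5} = \frac{3}{5} + \left(- \frac{1}{5} + \frac{4 X}{5}\right) = \frac{2}{5} + \frac{4 X}{5}$)
$u{\left(Q \right)} = -4 + Q$
$d{\left(k,J \right)} = - \frac{24}{5}$ ($d{\left(k,J \right)} = \left(-4 - 2\right) - \left(\frac{2}{5} + \frac{4}{5} \left(-2\right)\right) = -6 - \left(\frac{2}{5} - \frac{8}{5}\right) = -6 - - \frac{6}{5} = -6 + \frac{6}{5} = - \frac{24}{5}$)
$1888 - d{\left(36,2 \right)} = 1888 - - \frac{24}{5} = 1888 + \frac{24}{5} = \frac{9464}{5}$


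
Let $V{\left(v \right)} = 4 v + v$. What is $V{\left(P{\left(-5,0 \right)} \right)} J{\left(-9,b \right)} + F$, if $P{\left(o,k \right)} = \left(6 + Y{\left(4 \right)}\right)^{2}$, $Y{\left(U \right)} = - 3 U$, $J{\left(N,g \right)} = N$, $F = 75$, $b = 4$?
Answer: $-1545$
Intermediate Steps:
$P{\left(o,k \right)} = 36$ ($P{\left(o,k \right)} = \left(6 - 12\right)^{2} = \left(-6\right)^{2} = 36$)
$V{\left(v \right)} = 5 v$
$V{\left(P{\left(-5,0 \right)} \right)} J{\left(-9,b \right)} + F = 5 \cdot 36 \left(-9\right) + 75 = 180 \left(-9\right) + 75 = -1620 + 75 = -1545$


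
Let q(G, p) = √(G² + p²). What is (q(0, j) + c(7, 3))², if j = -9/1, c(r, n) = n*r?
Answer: 900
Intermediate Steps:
j = -9 (j = -9*1 = -9)
(q(0, j) + c(7, 3))² = (√(0² + (-9)²) + 3*7)² = (√(0 + 81) + 21)² = (√81 + 21)² = (9 + 21)² = 30² = 900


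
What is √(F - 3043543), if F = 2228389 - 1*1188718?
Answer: 4*I*√125242 ≈ 1415.6*I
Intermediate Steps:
F = 1039671 (F = 2228389 - 1188718 = 1039671)
√(F - 3043543) = √(1039671 - 3043543) = √(-2003872) = 4*I*√125242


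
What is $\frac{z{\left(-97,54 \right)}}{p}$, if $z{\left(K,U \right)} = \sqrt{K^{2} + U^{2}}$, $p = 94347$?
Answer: $\frac{5 \sqrt{493}}{94347} \approx 0.0011767$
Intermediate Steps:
$\frac{z{\left(-97,54 \right)}}{p} = \frac{\sqrt{\left(-97\right)^{2} + 54^{2}}}{94347} = \sqrt{9409 + 2916} \cdot \frac{1}{94347} = \sqrt{12325} \cdot \frac{1}{94347} = 5 \sqrt{493} \cdot \frac{1}{94347} = \frac{5 \sqrt{493}}{94347}$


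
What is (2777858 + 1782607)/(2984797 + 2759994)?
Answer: 350805/441907 ≈ 0.79384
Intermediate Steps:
(2777858 + 1782607)/(2984797 + 2759994) = 4560465/5744791 = 4560465*(1/5744791) = 350805/441907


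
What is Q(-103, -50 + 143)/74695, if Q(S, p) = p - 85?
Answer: 8/74695 ≈ 0.00010710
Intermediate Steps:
Q(S, p) = -85 + p
Q(-103, -50 + 143)/74695 = (-85 + (-50 + 143))/74695 = (-85 + 93)*(1/74695) = 8*(1/74695) = 8/74695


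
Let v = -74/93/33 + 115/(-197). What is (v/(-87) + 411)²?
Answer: 467372488102766743396/2766716973367281 ≈ 1.6893e+5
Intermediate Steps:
v = -367513/604593 (v = -74*1/93*(1/33) + 115*(-1/197) = -74/93*1/33 - 115/197 = -74/3069 - 115/197 = -367513/604593 ≈ -0.60787)
(v/(-87) + 411)² = (-367513/604593/(-87) + 411)² = (-367513/604593*(-1/87) + 411)² = (367513/52599591 + 411)² = (21618799414/52599591)² = 467372488102766743396/2766716973367281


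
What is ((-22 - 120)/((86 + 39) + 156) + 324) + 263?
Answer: 164805/281 ≈ 586.49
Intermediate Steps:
((-22 - 120)/((86 + 39) + 156) + 324) + 263 = (-142/(125 + 156) + 324) + 263 = (-142/281 + 324) + 263 = 90902/281 + 263 = 164805/281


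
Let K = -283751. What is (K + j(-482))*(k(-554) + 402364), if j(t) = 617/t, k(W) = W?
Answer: -27477495382095/241 ≈ -1.1401e+11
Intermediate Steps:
(K + j(-482))*(k(-554) + 402364) = (-283751 + 617/(-482))*(-554 + 402364) = (-283751 + 617*(-1/482))*401810 = (-283751 - 617/482)*401810 = -136768599/482*401810 = -27477495382095/241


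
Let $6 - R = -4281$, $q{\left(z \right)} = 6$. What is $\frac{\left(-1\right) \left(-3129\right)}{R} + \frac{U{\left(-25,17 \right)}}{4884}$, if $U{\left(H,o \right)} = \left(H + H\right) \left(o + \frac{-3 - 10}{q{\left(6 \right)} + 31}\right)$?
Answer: $\frac{3283301}{5868903} \approx 0.55944$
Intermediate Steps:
$R = 4287$ ($R = 6 - -4281 = 6 + 4281 = 4287$)
$U{\left(H,o \right)} = 2 H \left(- \frac{13}{37} + o\right)$ ($U{\left(H,o \right)} = \left(H + H\right) \left(o + \frac{-3 - 10}{6 + 31}\right) = 2 H \left(o - \frac{13}{37}\right) = 2 H \left(- \frac{13}{37} + o\right)$)
$\frac{\left(-1\right) \left(-3129\right)}{R} + \frac{U{\left(-25,17 \right)}}{4884} = \frac{\left(-1\right) \left(-3129\right)}{4287} + \frac{\frac{2}{37} \left(-25\right) \left(-13 + 37 \cdot 17\right)}{4884} = 3129 \cdot \frac{1}{4287} + \frac{2}{37} \left(-25\right) \left(-13 + 629\right) \frac{1}{4884} = \frac{1043}{1429} + \frac{2}{37} \left(-25\right) 616 \cdot \frac{1}{4884} = \frac{1043}{1429} - \frac{700}{4107} = \frac{3283301}{5868903}$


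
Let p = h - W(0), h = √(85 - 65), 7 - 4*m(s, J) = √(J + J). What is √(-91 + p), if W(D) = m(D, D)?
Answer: √(-371 + 8*√5)/2 ≈ 9.3956*I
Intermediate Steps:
m(s, J) = 7/4 - √2*√J/4 (m(s, J) = 7/4 - √(J + J)/4 = 7/4 - √2*√J/4)
h = 2*√5 (h = √20 = 2*√5 ≈ 4.4721)
W(D) = 7/4 - √2*√D/4
p = -7/4 + 2*√5 (p = 2*√5 - (7/4 - √2*√0/4) = 2*√5 - (7/4 - ¼*√2*0) = 2*√5 - (7/4 + 0) = 2*√5 - 1*7/4 = 2*√5 - 7/4 = -7/4 + 2*√5 ≈ 2.7221)
√(-91 + p) = √(-91 + (-7/4 + 2*√5)) = √(-371/4 + 2*√5)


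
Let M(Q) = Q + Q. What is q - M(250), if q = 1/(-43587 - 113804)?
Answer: -78695501/157391 ≈ -500.00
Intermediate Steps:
M(Q) = 2*Q
q = -1/157391 (q = 1/(-157391) = -1/157391 ≈ -6.3536e-6)
q - M(250) = -1/157391 - 2*250 = -1/157391 - 1*500 = -1/157391 - 500 = -78695501/157391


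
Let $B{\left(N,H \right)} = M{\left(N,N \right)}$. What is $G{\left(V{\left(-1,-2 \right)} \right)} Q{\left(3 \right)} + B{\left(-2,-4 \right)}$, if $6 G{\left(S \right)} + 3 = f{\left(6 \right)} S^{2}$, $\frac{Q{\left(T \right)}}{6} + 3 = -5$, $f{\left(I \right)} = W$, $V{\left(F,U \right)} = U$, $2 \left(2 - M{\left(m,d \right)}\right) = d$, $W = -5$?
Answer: $187$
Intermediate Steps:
$M{\left(m,d \right)} = 2 - \frac{d}{2}$
$B{\left(N,H \right)} = 2 - \frac{N}{2}$
$f{\left(I \right)} = -5$
$Q{\left(T \right)} = -48$ ($Q{\left(T \right)} = -18 + 6 \left(-5\right) = -18 - 30 = -48$)
$G{\left(S \right)} = - \frac{1}{2} - \frac{5 S^{2}}{6}$ ($G{\left(S \right)} = - \frac{1}{2} + \frac{\left(-5\right) S^{2}}{6} = - \frac{1}{2} - \frac{5 S^{2}}{6}$)
$G{\left(V{\left(-1,-2 \right)} \right)} Q{\left(3 \right)} + B{\left(-2,-4 \right)} = \left(- \frac{1}{2} - \frac{5 \left(-2\right)^{2}}{6}\right) \left(-48\right) + \left(2 - -1\right) = \left(- \frac{1}{2} - \frac{10}{3}\right) \left(-48\right) + \left(2 + 1\right) = \left(- \frac{1}{2} - \frac{10}{3}\right) \left(-48\right) + 3 = \left(- \frac{23}{6}\right) \left(-48\right) + 3 = 184 + 3 = 187$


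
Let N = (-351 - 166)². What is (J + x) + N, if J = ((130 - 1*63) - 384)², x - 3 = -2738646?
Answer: -2370865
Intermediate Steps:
x = -2738643 (x = 3 - 2738646 = -2738643)
J = 100489 (J = ((130 - 63) - 384)² = (67 - 384)² = (-317)² = 100489)
N = 267289 (N = (-517)² = 267289)
(J + x) + N = (100489 - 2738643) + 267289 = -2638154 + 267289 = -2370865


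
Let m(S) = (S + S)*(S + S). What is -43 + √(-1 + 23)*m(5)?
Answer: -43 + 100*√22 ≈ 426.04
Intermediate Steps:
m(S) = 4*S² (m(S) = (2*S)*(2*S) = 4*S²)
-43 + √(-1 + 23)*m(5) = -43 + √(-1 + 23)*(4*5²) = -43 + √22*(4*25) = -43 + √22*100 = -43 + 100*√22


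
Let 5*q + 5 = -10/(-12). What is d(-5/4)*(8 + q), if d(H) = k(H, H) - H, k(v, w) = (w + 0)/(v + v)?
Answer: 301/24 ≈ 12.542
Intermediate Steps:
k(v, w) = w/(2*v) (k(v, w) = w/((2*v)) = w*(1/(2*v)) = w/(2*v))
d(H) = ½ - H (d(H) = H/(2*H) - H = ½ - H)
q = -⅚ (q = -1 + (-10/(-12))/5 = -1 + (-10*(-1/12))/5 = -1 + (⅕)*(⅚) = -1 + ⅙ = -⅚ ≈ -0.83333)
d(-5/4)*(8 + q) = (½ - (-5)/4)*(8 - ⅚) = (½ - (-5)/4)*(43/6) = (½ - 1*(-5/4))*(43/6) = (½ + 5/4)*(43/6) = (7/4)*(43/6) = 301/24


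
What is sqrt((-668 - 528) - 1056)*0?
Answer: 0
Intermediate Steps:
sqrt((-668 - 528) - 1056)*0 = sqrt(-1196 - 1056)*0 = sqrt(-2252)*0 = (2*I*sqrt(563))*0 = 0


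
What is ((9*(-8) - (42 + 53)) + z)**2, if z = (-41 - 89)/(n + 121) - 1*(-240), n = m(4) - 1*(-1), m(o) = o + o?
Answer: 5184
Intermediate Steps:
m(o) = 2*o
n = 9 (n = 2*4 - 1*(-1) = 8 + 1 = 9)
z = 239 (z = (-41 - 89)/(9 + 121) - 1*(-240) = -130/130 + 240 = -130*1/130 + 240 = -1 + 240 = 239)
((9*(-8) - (42 + 53)) + z)**2 = ((9*(-8) - (42 + 53)) + 239)**2 = ((-72 - 1*95) + 239)**2 = ((-72 - 95) + 239)**2 = (-167 + 239)**2 = 72**2 = 5184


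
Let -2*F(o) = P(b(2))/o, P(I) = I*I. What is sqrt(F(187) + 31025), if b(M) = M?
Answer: sqrt(1084912851)/187 ≈ 176.14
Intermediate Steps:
P(I) = I**2
F(o) = -2/o (F(o) = -2**2/(2*o) = -2/o)
sqrt(F(187) + 31025) = sqrt(-2/187 + 31025) = sqrt(5801673/187) = sqrt(1084912851)/187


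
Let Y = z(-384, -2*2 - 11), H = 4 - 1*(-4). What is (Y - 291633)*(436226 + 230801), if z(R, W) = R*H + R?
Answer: -196832330403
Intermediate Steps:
H = 8 (H = 4 + 4 = 8)
z(R, W) = 9*R (z(R, W) = R*8 + R = 8*R + R = 9*R)
Y = -3456 (Y = 9*(-384) = -3456)
(Y - 291633)*(436226 + 230801) = (-3456 - 291633)*(436226 + 230801) = -295089*667027 = -196832330403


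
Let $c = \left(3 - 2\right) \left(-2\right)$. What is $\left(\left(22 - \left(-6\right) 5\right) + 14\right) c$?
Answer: $-132$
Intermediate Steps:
$c = -2$ ($c = 1 \left(-2\right) = -2$)
$\left(\left(22 - \left(-6\right) 5\right) + 14\right) c = \left(\left(22 - \left(-6\right) 5\right) + 14\right) \left(-2\right) = \left(\left(22 - -30\right) + 14\right) \left(-2\right) = \left(\left(22 + 30\right) + 14\right) \left(-2\right) = \left(52 + 14\right) \left(-2\right) = 66 \left(-2\right) = -132$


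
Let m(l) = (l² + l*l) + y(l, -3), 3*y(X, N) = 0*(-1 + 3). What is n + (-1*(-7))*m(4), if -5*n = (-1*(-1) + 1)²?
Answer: 1116/5 ≈ 223.20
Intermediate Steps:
y(X, N) = 0 (y(X, N) = (0*(-1 + 3))/3 = (0*2)/3 = (⅓)*0 = 0)
m(l) = 2*l² (m(l) = (l² + l*l) + 0 = (l² + l²) + 0 = 2*l² + 0 = 2*l²)
n = -⅘ (n = -(-1*(-1) + 1)²/5 = -(1 + 1)²/5 = -⅕*2² = -⅕*4 = -⅘ ≈ -0.80000)
n + (-1*(-7))*m(4) = -⅘ + (-1*(-7))*(2*4²) = -⅘ + 7*(2*16) = -⅘ + 7*32 = -⅘ + 224 = 1116/5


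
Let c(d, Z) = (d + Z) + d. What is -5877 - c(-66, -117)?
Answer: -5628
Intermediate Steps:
c(d, Z) = Z + 2*d (c(d, Z) = (Z + d) + d = Z + 2*d)
-5877 - c(-66, -117) = -5877 - (-117 + 2*(-66)) = -5877 - (-117 - 132) = -5877 - 1*(-249) = -5877 + 249 = -5628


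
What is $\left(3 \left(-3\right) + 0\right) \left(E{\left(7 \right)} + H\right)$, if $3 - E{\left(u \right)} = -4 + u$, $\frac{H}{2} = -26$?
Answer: $468$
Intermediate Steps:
$H = -52$ ($H = 2 \left(-26\right) = -52$)
$E{\left(u \right)} = 7 - u$ ($E{\left(u \right)} = 3 - \left(-4 + u\right) = 7 - u$)
$\left(3 \left(-3\right) + 0\right) \left(E{\left(7 \right)} + H\right) = \left(3 \left(-3\right) + 0\right) \left(\left(7 - 7\right) - 52\right) = \left(-9 + 0\right) \left(\left(7 - 7\right) - 52\right) = - 9 \left(0 - 52\right) = \left(-9\right) \left(-52\right) = 468$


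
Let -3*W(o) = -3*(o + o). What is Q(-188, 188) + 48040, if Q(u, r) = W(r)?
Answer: 48416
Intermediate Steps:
W(o) = 2*o (W(o) = -(-1)*(o + o) = -(-1)*2*o = -(-2)*o = 2*o)
Q(u, r) = 2*r
Q(-188, 188) + 48040 = 2*188 + 48040 = 376 + 48040 = 48416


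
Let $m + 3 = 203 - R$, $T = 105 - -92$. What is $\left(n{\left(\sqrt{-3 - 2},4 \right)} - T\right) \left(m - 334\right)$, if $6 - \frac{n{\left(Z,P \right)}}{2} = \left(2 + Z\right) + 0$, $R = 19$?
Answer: $28917 + 306 i \sqrt{5} \approx 28917.0 + 684.24 i$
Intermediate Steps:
$n{\left(Z,P \right)} = 8 - 2 Z$ ($n{\left(Z,P \right)} = 12 - 2 \left(\left(2 + Z\right) + 0\right) = 12 - 2 \left(2 + Z\right) = 12 - \left(4 + 2 Z\right) = 8 - 2 Z$)
$T = 197$ ($T = 105 + 92 = 197$)
$m = 181$ ($m = -3 + \left(203 - 19\right) = -3 + 184 = 181$)
$\left(n{\left(\sqrt{-3 - 2},4 \right)} - T\right) \left(m - 334\right) = \left(\left(8 - 2 \sqrt{-3 - 2}\right) - 197\right) \left(181 - 334\right) = \left(\left(8 - 2 \sqrt{-5}\right) - 197\right) \left(-153\right) = \left(\left(8 - 2 i \sqrt{5}\right) - 197\right) \left(-153\right) = \left(-189 - 2 i \sqrt{5}\right) \left(-153\right) = 28917 + 306 i \sqrt{5}$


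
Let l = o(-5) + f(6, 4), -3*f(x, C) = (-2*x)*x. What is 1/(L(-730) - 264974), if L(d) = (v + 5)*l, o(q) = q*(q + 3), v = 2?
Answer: -1/264736 ≈ -3.7773e-6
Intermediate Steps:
f(x, C) = 2*x**2/3 (f(x, C) = -(-2*x)*x/3 = -(-2)*x**2/3 = 2*x**2/3)
o(q) = q*(3 + q)
l = 34 (l = -5*(3 - 5) + (2/3)*6**2 = -5*(-2) + (2/3)*36 = 10 + 24 = 34)
L(d) = 238 (L(d) = (2 + 5)*34 = 7*34 = 238)
1/(L(-730) - 264974) = 1/(238 - 264974) = 1/(-264736) = -1/264736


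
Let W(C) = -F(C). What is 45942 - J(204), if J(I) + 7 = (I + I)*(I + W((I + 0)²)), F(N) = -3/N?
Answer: -1267623/34 ≈ -37283.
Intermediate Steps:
W(C) = 3/C (W(C) = -(-3)/C = 3/C)
J(I) = -7 + 2*I*(I + 3/I²) (J(I) = -7 + (I + I)*(I + 3/((I + 0)²)) = -7 + (2*I)*(I + 3/(I²)) = -7 + (2*I)*(I + 3/I²) = -7 + 2*I*(I + 3/I²))
45942 - J(204) = 45942 - (-7 + 2*204² + 6/204) = 45942 - (-7 + 2*41616 + 6*(1/204)) = 45942 - (-7 + 83232 + 1/34) = 45942 - 1*2829651/34 = 45942 - 2829651/34 = -1267623/34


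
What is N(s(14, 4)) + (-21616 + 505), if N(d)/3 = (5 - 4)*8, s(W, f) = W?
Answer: -21087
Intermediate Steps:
N(d) = 24 (N(d) = 3*((5 - 4)*8) = 3*(1*8) = 3*8 = 24)
N(s(14, 4)) + (-21616 + 505) = 24 + (-21616 + 505) = 24 - 21111 = -21087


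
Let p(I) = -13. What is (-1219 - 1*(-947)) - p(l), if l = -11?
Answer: -259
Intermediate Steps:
(-1219 - 1*(-947)) - p(l) = (-1219 - 1*(-947)) - 1*(-13) = (-1219 + 947) + 13 = -272 + 13 = -259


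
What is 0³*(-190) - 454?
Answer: -454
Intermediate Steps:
0³*(-190) - 454 = 0*(-190) - 454 = 0 - 454 = -454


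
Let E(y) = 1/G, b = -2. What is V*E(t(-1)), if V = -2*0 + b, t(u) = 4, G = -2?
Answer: 1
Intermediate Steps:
E(y) = -1/2 (E(y) = 1/(-2) = -1/2)
V = -2 (V = -2*0 - 2 = 0 - 2 = -2)
V*E(t(-1)) = -2*(-1/2) = 1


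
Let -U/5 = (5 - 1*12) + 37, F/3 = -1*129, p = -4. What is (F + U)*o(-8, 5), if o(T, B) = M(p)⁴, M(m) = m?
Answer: -137472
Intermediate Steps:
o(T, B) = 256 (o(T, B) = (-4)⁴ = 256)
F = -387 (F = 3*(-1*129) = 3*(-129) = -387)
U = -150 (U = -5*((5 - 1*12) + 37) = -5*((5 - 12) + 37) = -5*(-7 + 37) = -5*30 = -150)
(F + U)*o(-8, 5) = (-387 - 150)*256 = -537*256 = -137472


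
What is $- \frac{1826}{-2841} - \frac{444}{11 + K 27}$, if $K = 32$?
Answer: $\frac{336346}{2485875} \approx 0.1353$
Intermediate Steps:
$- \frac{1826}{-2841} - \frac{444}{11 + K 27} = - \frac{1826}{-2841} - \frac{444}{11 + 32 \cdot 27} = \left(-1826\right) \left(- \frac{1}{2841}\right) - \frac{444}{11 + 864} = \frac{1826}{2841} - \frac{444}{875} = \frac{336346}{2485875}$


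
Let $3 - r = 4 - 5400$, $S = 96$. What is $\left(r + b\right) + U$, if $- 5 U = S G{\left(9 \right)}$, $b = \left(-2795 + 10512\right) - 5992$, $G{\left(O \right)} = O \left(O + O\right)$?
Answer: $\frac{20068}{5} \approx 4013.6$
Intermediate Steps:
$G{\left(O \right)} = 2 O^{2}$ ($G{\left(O \right)} = O 2 O = 2 O^{2}$)
$b = 1725$ ($b = 7717 - 5992 = 1725$)
$r = 5399$ ($r = 3 - \left(4 - 5400\right) = 3 - -5396 = 3 + 5396 = 5399$)
$U = - \frac{15552}{5}$ ($U = - \frac{96 \cdot 2 \cdot 9^{2}}{5} = - \frac{96 \cdot 2 \cdot 81}{5} = - \frac{96 \cdot 162}{5} = \left(- \frac{1}{5}\right) 15552 = - \frac{15552}{5} \approx -3110.4$)
$\left(r + b\right) + U = \left(5399 + 1725\right) - \frac{15552}{5} = 7124 - \frac{15552}{5} = \frac{20068}{5}$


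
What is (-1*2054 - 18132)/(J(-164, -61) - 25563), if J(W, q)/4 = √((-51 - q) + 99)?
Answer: 516014718/653465225 + 80744*√109/653465225 ≈ 0.79095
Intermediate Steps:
J(W, q) = 4*√(48 - q) (J(W, q) = 4*√((-51 - q) + 99) = 4*√(48 - q))
(-1*2054 - 18132)/(J(-164, -61) - 25563) = (-1*2054 - 18132)/(4*√(48 - 1*(-61)) - 25563) = (-2054 - 18132)/(4*√(48 + 61) - 25563) = -20186/(4*√109 - 25563) = -20186/(-25563 + 4*√109)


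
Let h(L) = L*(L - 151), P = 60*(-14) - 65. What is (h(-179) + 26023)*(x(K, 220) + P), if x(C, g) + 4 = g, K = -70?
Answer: -58629077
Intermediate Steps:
x(C, g) = -4 + g
P = -905 (P = -840 - 65 = -905)
h(L) = L*(-151 + L)
(h(-179) + 26023)*(x(K, 220) + P) = (-179*(-151 - 179) + 26023)*((-4 + 220) - 905) = (-179*(-330) + 26023)*(216 - 905) = (59070 + 26023)*(-689) = 85093*(-689) = -58629077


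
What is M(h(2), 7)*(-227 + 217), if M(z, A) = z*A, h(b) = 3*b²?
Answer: -840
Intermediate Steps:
M(z, A) = A*z
M(h(2), 7)*(-227 + 217) = (7*(3*2²))*(-227 + 217) = (7*(3*4))*(-10) = (7*12)*(-10) = 84*(-10) = -840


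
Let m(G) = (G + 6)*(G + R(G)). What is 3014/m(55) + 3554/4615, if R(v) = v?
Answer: 68649/56303 ≈ 1.2193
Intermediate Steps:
m(G) = 2*G*(6 + G) (m(G) = (G + 6)*(G + G) = (6 + G)*(2*G) = 2*G*(6 + G))
3014/m(55) + 3554/4615 = 3014/((2*55*(6 + 55))) + 3554/4615 = 3014/((2*55*61)) + 3554*(1/4615) = 3014/6710 + 3554/4615 = 3014*(1/6710) + 3554/4615 = 137/305 + 3554/4615 = 68649/56303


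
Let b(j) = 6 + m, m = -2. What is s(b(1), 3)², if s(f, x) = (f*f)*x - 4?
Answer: 1936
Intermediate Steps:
b(j) = 4 (b(j) = 6 - 2 = 4)
s(f, x) = -4 + x*f² (s(f, x) = f²*x - 4 = x*f² - 4 = -4 + x*f²)
s(b(1), 3)² = (-4 + 3*4²)² = (-4 + 3*16)² = (-4 + 48)² = 44² = 1936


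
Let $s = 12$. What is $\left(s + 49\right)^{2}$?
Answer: $3721$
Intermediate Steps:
$\left(s + 49\right)^{2} = \left(12 + 49\right)^{2} = 61^{2} = 3721$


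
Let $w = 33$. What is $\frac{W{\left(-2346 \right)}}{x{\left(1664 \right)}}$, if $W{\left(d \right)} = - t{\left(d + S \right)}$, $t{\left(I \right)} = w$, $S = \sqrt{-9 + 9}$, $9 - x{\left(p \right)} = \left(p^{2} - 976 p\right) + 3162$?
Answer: $\frac{33}{1147985} \approx 2.8746 \cdot 10^{-5}$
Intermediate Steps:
$x{\left(p \right)} = -3153 - p^{2} + 976 p$ ($x{\left(p \right)} = 9 - \left(\left(p^{2} - 976 p\right) + 3162\right) = 9 - \left(3162 + p^{2} - 976 p\right) = -3153 - p^{2} + 976 p$)
$S = 0$ ($S = \sqrt{0} = 0$)
$t{\left(I \right)} = 33$
$W{\left(d \right)} = -33$ ($W{\left(d \right)} = \left(-1\right) 33 = -33$)
$\frac{W{\left(-2346 \right)}}{x{\left(1664 \right)}} = - \frac{33}{-3153 - 1664^{2} + 976 \cdot 1664} = - \frac{33}{-3153 - 2768896 + 1624064} = - \frac{33}{-1147985} = \left(-33\right) \left(- \frac{1}{1147985}\right) = \frac{33}{1147985}$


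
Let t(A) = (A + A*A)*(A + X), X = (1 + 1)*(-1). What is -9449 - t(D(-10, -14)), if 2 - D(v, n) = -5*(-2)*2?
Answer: -3329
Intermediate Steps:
X = -2 (X = 2*(-1) = -2)
D(v, n) = -18 (D(v, n) = 2 - (-5*(-2))*2 = 2 - 10*2 = 2 - 1*20 = 2 - 20 = -18)
t(A) = (-2 + A)*(A + A²) (t(A) = (A + A*A)*(A - 2) = (A + A²)*(-2 + A) = (-2 + A)*(A + A²))
-9449 - t(D(-10, -14)) = -9449 - (-18)*(-2 + (-18)² - 1*(-18)) = -9449 - (-18)*(-2 + 324 + 18) = -9449 - (-18)*340 = -9449 - 1*(-6120) = -9449 + 6120 = -3329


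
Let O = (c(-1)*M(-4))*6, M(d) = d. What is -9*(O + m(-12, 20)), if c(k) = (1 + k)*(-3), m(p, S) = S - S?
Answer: 0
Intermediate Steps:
m(p, S) = 0
c(k) = -3 - 3*k
O = 0 (O = ((-3 - 3*(-1))*(-4))*6 = ((-3 + 3)*(-4))*6 = (0*(-4))*6 = 0*6 = 0)
-9*(O + m(-12, 20)) = -9*(0 + 0) = -9*0 = 0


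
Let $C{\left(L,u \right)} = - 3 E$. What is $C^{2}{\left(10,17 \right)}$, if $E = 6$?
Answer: $324$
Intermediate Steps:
$C{\left(L,u \right)} = -18$ ($C{\left(L,u \right)} = \left(-3\right) 6 = -18$)
$C^{2}{\left(10,17 \right)} = \left(-18\right)^{2} = 324$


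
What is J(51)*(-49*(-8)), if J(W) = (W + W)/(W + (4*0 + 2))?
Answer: 39984/53 ≈ 754.42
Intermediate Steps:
J(W) = 2*W/(2 + W) (J(W) = (2*W)/(W + (0 + 2)) = (2*W)/(W + 2) = (2*W)/(2 + W) = 2*W/(2 + W))
J(51)*(-49*(-8)) = (2*51/(2 + 51))*(-49*(-8)) = (2*51/53)*392 = (2*51*(1/53))*392 = (102/53)*392 = 39984/53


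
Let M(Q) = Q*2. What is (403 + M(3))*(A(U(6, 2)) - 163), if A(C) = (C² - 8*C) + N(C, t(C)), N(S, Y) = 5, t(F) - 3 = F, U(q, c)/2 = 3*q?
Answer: 347650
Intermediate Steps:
U(q, c) = 6*q (U(q, c) = 2*(3*q) = 6*q)
t(F) = 3 + F
M(Q) = 2*Q
A(C) = 5 + C² - 8*C (A(C) = (C² - 8*C) + 5 = 5 + C² - 8*C)
(403 + M(3))*(A(U(6, 2)) - 163) = (403 + 2*3)*((5 + (6*6)² - 48*6) - 163) = (403 + 6)*((5 + 36² - 8*36) - 163) = 409*((5 + 1296 - 288) - 163) = 409*(1013 - 163) = 409*850 = 347650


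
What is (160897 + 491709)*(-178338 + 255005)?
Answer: 50033344202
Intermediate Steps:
(160897 + 491709)*(-178338 + 255005) = 652606*76667 = 50033344202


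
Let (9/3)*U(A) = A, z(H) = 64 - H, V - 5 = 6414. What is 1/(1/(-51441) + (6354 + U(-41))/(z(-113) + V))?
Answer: 113101612/108715497 ≈ 1.0403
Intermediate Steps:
V = 6419 (V = 5 + 6414 = 6419)
U(A) = A/3
1/(1/(-51441) + (6354 + U(-41))/(z(-113) + V)) = 1/(1/(-51441) + (6354 + (⅓)*(-41))/((64 - 1*(-113)) + 6419)) = 1/(-1/51441 + (6354 - 41/3)/((64 + 113) + 6419)) = 1/(-1/51441 + 19021/(3*(177 + 6419))) = 1/(-1/51441 + (19021/3)/6596) = 1/(-1/51441 + (19021/3)*(1/6596)) = 1/(-1/51441 + 19021/19788) = 1/(108715497/113101612) = 113101612/108715497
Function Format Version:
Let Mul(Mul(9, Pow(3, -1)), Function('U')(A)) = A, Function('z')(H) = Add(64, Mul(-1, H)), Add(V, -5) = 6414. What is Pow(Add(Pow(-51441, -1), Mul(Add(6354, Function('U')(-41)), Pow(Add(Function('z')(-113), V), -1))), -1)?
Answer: Rational(113101612, 108715497) ≈ 1.0403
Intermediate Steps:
V = 6419 (V = Add(5, 6414) = 6419)
Function('U')(A) = Mul(Rational(1, 3), A)
Pow(Add(Pow(-51441, -1), Mul(Add(6354, Function('U')(-41)), Pow(Add(Function('z')(-113), V), -1))), -1) = Pow(Add(Pow(-51441, -1), Mul(Add(6354, Mul(Rational(1, 3), -41)), Pow(Add(Add(64, Mul(-1, -113)), 6419), -1))), -1) = Pow(Add(Rational(-1, 51441), Mul(Add(6354, Rational(-41, 3)), Pow(Add(Add(64, 113), 6419), -1))), -1) = Pow(Add(Rational(-1, 51441), Mul(Rational(19021, 3), Pow(Add(177, 6419), -1))), -1) = Pow(Add(Rational(-1, 51441), Mul(Rational(19021, 3), Pow(6596, -1))), -1) = Pow(Add(Rational(-1, 51441), Mul(Rational(19021, 3), Rational(1, 6596))), -1) = Pow(Add(Rational(-1, 51441), Rational(19021, 19788)), -1) = Pow(Rational(108715497, 113101612), -1) = Rational(113101612, 108715497)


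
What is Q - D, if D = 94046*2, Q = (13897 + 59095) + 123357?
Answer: 8257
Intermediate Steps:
Q = 196349 (Q = 72992 + 123357 = 196349)
D = 188092
Q - D = 196349 - 1*188092 = 196349 - 188092 = 8257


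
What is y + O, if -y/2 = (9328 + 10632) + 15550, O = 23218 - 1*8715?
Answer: -56517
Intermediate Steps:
O = 14503 (O = 23218 - 8715 = 14503)
y = -71020 (y = -2*((9328 + 10632) + 15550) = -2*(19960 + 15550) = -2*35510 = -71020)
y + O = -71020 + 14503 = -56517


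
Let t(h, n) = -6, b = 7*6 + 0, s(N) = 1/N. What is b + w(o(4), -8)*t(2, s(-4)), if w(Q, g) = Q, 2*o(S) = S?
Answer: 30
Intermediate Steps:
o(S) = S/2
b = 42 (b = 42 + 0 = 42)
b + w(o(4), -8)*t(2, s(-4)) = 42 + ((½)*4)*(-6) = 42 + 2*(-6) = 42 - 12 = 30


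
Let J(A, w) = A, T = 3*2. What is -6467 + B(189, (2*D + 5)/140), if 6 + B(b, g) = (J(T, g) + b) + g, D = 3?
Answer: -878909/140 ≈ -6277.9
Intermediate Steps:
T = 6
B(b, g) = b + g (B(b, g) = -6 + ((6 + b) + g) = -6 + (6 + b + g) = b + g)
-6467 + B(189, (2*D + 5)/140) = -6467 + (189 + (2*3 + 5)/140) = -6467 + (189 + (6 + 5)*(1/140)) = -6467 + (189 + 11*(1/140)) = -6467 + (189 + 11/140) = -6467 + 26471/140 = -878909/140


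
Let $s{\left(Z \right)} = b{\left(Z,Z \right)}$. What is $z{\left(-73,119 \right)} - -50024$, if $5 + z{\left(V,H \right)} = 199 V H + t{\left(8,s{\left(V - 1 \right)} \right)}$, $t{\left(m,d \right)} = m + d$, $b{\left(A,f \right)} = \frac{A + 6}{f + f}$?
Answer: $- \frac{62111365}{37} \approx -1.6787 \cdot 10^{6}$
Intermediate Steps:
$b{\left(A,f \right)} = \frac{6 + A}{2 f}$
$s{\left(Z \right)} = \frac{6 + Z}{2 Z}$
$t{\left(m,d \right)} = d + m$
$z{\left(V,H \right)} = 3 + \frac{5 + V}{2 \left(-1 + V\right)} + 199 H V$ ($z{\left(V,H \right)} = -5 + \left(199 V H + \left(\frac{6 + \left(V - 1\right)}{2 \left(V - 1\right)} + 8\right)\right) = -5 + \left(199 H V + \left(\frac{6 + \left(V - 1\right)}{2 \left(V - 1\right)} + 8\right)\right) = -5 + \left(199 H V + \left(\frac{6 + \left(-1 + V\right)}{2 \left(-1 + V\right)} + 8\right)\right) = -5 + \left(199 H V + \left(\frac{5 + V}{2 \left(-1 + V\right)} + 8\right)\right) = -5 + \left(199 H V + \left(8 + \frac{5 + V}{2 \left(-1 + V\right)}\right)\right) = -5 + \left(8 + \frac{5 + V}{2 \left(-1 + V\right)} + 199 H V\right) = 3 + \frac{5 + V}{2 \left(-1 + V\right)} + 199 H V$)
$z{\left(-73,119 \right)} - -50024 = \frac{5 - 73 + 2 \left(-1 - 73\right) \left(3 + 199 \cdot 119 \left(-73\right)\right)}{2 \left(-1 - 73\right)} - -50024 = \frac{5 - 73 + 2 \left(-74\right) \left(3 - 1728713\right)}{2 \left(-74\right)} + 50024 = \frac{1}{2} \left(- \frac{1}{74}\right) \left(5 - 73 + 2 \left(-74\right) \left(-1728710\right)\right) + 50024 = \frac{1}{2} \left(- \frac{1}{74}\right) \left(5 - 73 + 255849080\right) + 50024 = \frac{1}{2} \left(- \frac{1}{74}\right) 255849012 + 50024 = - \frac{63962253}{37} + 50024 = - \frac{62111365}{37}$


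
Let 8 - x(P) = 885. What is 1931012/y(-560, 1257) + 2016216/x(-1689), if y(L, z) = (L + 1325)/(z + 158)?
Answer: 478951318244/134181 ≈ 3.5694e+6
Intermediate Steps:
y(L, z) = (1325 + L)/(158 + z)
x(P) = -877 (x(P) = 8 - 1*885 = 8 - 885 = -877)
1931012/y(-560, 1257) + 2016216/x(-1689) = 1931012/(((1325 - 560)/(158 + 1257))) + 2016216/(-877) = 1931012/((765/1415)) + 2016216*(-1/877) = 1931012/(((1/1415)*765)) - 2016216/877 = 1931012/(153/283) - 2016216/877 = 1931012*(283/153) - 2016216/877 = 546476396/153 - 2016216/877 = 478951318244/134181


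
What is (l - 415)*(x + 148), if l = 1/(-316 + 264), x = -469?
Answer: 6927501/52 ≈ 1.3322e+5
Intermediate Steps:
l = -1/52 (l = 1/(-52) = -1/52 ≈ -0.019231)
(l - 415)*(x + 148) = (-1/52 - 415)*(-469 + 148) = -21581/52*(-321) = 6927501/52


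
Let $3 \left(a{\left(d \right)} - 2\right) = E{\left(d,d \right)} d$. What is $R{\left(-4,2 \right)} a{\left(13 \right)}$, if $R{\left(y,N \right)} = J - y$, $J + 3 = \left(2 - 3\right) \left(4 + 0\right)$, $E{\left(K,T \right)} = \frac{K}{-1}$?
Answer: $163$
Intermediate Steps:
$E{\left(K,T \right)} = - K$
$J = -7$ ($J = -3 + \left(2 - 3\right) \left(4 + 0\right) = -3 - 4 = -7$)
$a{\left(d \right)} = 2 - \frac{d^{2}}{3}$ ($a{\left(d \right)} = 2 + \frac{- d d}{3} = 2 + \frac{\left(-1\right) d^{2}}{3} = 2 - \frac{d^{2}}{3}$)
$R{\left(y,N \right)} = -7 - y$
$R{\left(-4,2 \right)} a{\left(13 \right)} = \left(-7 - -4\right) \left(2 - \frac{13^{2}}{3}\right) = \left(-7 + 4\right) \left(2 - \frac{169}{3}\right) = - 3 \left(2 - \frac{169}{3}\right) = \left(-3\right) \left(- \frac{163}{3}\right) = 163$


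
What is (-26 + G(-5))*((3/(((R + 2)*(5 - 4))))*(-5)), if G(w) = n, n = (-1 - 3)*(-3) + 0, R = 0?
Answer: 105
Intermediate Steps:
n = 12 (n = -4*(-3) + 0 = 12 + 0 = 12)
G(w) = 12
(-26 + G(-5))*((3/(((R + 2)*(5 - 4))))*(-5)) = (-26 + 12)*((3/(((0 + 2)*(5 - 4))))*(-5)) = -14*3/((2*1))*(-5) = -14*3/2*(-5) = -14*3*(½)*(-5) = -21*(-5) = -14*(-15/2) = 105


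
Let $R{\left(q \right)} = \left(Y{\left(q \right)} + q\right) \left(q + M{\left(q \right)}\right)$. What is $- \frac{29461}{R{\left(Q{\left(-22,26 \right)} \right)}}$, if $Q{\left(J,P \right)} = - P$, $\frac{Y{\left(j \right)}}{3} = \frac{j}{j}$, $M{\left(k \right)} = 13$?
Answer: $- \frac{29461}{299} \approx -98.532$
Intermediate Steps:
$Y{\left(j \right)} = 3$ ($Y{\left(j \right)} = 3 \frac{j}{j} = 3 \cdot 1 = 3$)
$R{\left(q \right)} = \left(3 + q\right) \left(13 + q\right)$ ($R{\left(q \right)} = \left(3 + q\right) \left(q + 13\right) = \left(3 + q\right) \left(13 + q\right)$)
$- \frac{29461}{R{\left(Q{\left(-22,26 \right)} \right)}} = - \frac{29461}{39 + \left(\left(-1\right) 26\right)^{2} + 16 \left(\left(-1\right) 26\right)} = - \frac{29461}{39 + \left(-26\right)^{2} + 16 \left(-26\right)} = - \frac{29461}{39 + 676 - 416} = - \frac{29461}{299}$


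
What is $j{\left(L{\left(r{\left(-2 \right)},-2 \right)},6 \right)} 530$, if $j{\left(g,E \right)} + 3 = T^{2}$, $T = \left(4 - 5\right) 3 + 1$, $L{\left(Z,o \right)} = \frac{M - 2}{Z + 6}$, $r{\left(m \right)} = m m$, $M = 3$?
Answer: $530$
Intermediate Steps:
$r{\left(m \right)} = m^{2}$
$L{\left(Z,o \right)} = \frac{1}{6 + Z}$ ($L{\left(Z,o \right)} = \frac{3 - 2}{Z + 6} = 1 \frac{1}{6 + Z} = \frac{1}{6 + Z}$)
$T = -2$ ($T = \left(-1\right) 3 + 1 = -3 + 1 = -2$)
$j{\left(g,E \right)} = 1$ ($j{\left(g,E \right)} = -3 + \left(-2\right)^{2} = -3 + 4 = 1$)
$j{\left(L{\left(r{\left(-2 \right)},-2 \right)},6 \right)} 530 = 1 \cdot 530 = 530$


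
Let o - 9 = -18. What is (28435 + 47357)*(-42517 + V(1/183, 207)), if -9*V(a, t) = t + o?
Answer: -3224115888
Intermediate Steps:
o = -9 (o = 9 - 18 = -9)
V(a, t) = 1 - t/9 (V(a, t) = -(t - 9)/9 = -(-9 + t)/9 = 1 - t/9)
(28435 + 47357)*(-42517 + V(1/183, 207)) = (28435 + 47357)*(-42517 + (1 - ⅑*207)) = 75792*(-42517 + (1 - 23)) = 75792*(-42517 - 22) = 75792*(-42539) = -3224115888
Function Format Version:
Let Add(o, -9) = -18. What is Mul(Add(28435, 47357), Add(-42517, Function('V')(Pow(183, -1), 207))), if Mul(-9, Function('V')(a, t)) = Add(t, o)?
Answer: -3224115888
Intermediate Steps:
o = -9 (o = Add(9, -18) = -9)
Function('V')(a, t) = Add(1, Mul(Rational(-1, 9), t)) (Function('V')(a, t) = Mul(Rational(-1, 9), Add(t, -9)) = Mul(Rational(-1, 9), Add(-9, t)) = Add(1, Mul(Rational(-1, 9), t)))
Mul(Add(28435, 47357), Add(-42517, Function('V')(Pow(183, -1), 207))) = Mul(Add(28435, 47357), Add(-42517, Add(1, Mul(Rational(-1, 9), 207)))) = Mul(75792, Add(-42517, Add(1, -23))) = Mul(75792, Add(-42517, -22)) = Mul(75792, -42539) = -3224115888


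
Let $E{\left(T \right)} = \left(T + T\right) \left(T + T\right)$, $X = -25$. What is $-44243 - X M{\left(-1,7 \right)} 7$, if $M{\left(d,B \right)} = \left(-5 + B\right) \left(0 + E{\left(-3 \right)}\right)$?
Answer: $-31643$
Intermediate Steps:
$E{\left(T \right)} = 4 T^{2}$ ($E{\left(T \right)} = 2 T 2 T = 4 T^{2}$)
$M{\left(d,B \right)} = -180 + 36 B$ ($M{\left(d,B \right)} = \left(-5 + B\right) \left(0 + 4 \left(-3\right)^{2}\right) = \left(-5 + B\right) \left(0 + 4 \cdot 9\right) = \left(-5 + B\right) \left(0 + 36\right) = \left(-5 + B\right) 36 = -180 + 36 B$)
$-44243 - X M{\left(-1,7 \right)} 7 = -44243 - - 25 \left(-180 + 36 \cdot 7\right) 7 = -44243 - - 25 \left(-180 + 252\right) 7 = -44243 - \left(-25\right) 72 \cdot 7 = -44243 - \left(-1800\right) 7 = -44243 - -12600 = -44243 + 12600 = -31643$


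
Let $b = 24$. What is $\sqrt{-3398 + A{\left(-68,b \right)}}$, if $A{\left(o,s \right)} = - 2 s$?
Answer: $i \sqrt{3446} \approx 58.703 i$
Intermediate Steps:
$\sqrt{-3398 + A{\left(-68,b \right)}} = \sqrt{-3398 - 48} = \sqrt{-3446} = i \sqrt{3446}$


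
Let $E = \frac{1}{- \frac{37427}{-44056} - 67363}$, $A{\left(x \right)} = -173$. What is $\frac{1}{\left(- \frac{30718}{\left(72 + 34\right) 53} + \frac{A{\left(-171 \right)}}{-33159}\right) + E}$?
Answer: $- \frac{276422996502897531}{1509982645880966060} \approx -0.18306$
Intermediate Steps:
$E = - \frac{44056}{2967706901}$ ($E = \frac{1}{\left(-37427\right) \left(- \frac{1}{44056}\right) - 67363} = \frac{1}{\frac{37427}{44056} - 67363} = \frac{1}{- \frac{2967706901}{44056}} = - \frac{44056}{2967706901} \approx -1.4845 \cdot 10^{-5}$)
$\frac{1}{\left(- \frac{30718}{\left(72 + 34\right) 53} + \frac{A{\left(-171 \right)}}{-33159}\right) + E} = \frac{1}{\left(- \frac{30718}{\left(72 + 34\right) 53} - \frac{173}{-33159}\right) - \frac{44056}{2967706901}} = \frac{1}{\left(- \frac{30718}{106 \cdot 53} - - \frac{173}{33159}\right) - \frac{44056}{2967706901}} = \frac{1}{\left(- \frac{30718}{5618} + \frac{173}{33159}\right) - \frac{44056}{2967706901}} = \frac{1}{\left(\left(-30718\right) \frac{1}{5618} + \frac{173}{33159}\right) - \frac{44056}{2967706901}} = \frac{1}{\left(- \frac{15359}{2809} + \frac{173}{33159}\right) - \frac{44056}{2967706901}} = \frac{1}{- \frac{508803124}{93143631} - \frac{44056}{2967706901}} = \frac{1}{- \frac{1509982645880966060}{276422996502897531}} = - \frac{276422996502897531}{1509982645880966060}$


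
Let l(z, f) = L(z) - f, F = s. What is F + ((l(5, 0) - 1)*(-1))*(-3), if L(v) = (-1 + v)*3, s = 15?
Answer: 48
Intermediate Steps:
F = 15
L(v) = -3 + 3*v
l(z, f) = -3 - f + 3*z (l(z, f) = (-3 + 3*z) - f = -3 - f + 3*z)
F + ((l(5, 0) - 1)*(-1))*(-3) = 15 + (((-3 - 1*0 + 3*5) - 1)*(-1))*(-3) = 15 + (((-3 + 0 + 15) - 1)*(-1))*(-3) = 15 + ((12 - 1)*(-1))*(-3) = 15 + (11*(-1))*(-3) = 15 - 11*(-3) = 15 + 33 = 48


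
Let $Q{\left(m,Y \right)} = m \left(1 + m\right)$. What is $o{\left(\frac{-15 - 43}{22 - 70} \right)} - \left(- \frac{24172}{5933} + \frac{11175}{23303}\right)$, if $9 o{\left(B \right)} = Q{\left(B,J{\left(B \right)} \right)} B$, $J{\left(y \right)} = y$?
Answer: $\frac{67994635326383}{17201345462784} \approx 3.9529$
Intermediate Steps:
$o{\left(B \right)} = \frac{B^{2} \left(1 + B\right)}{9}$ ($o{\left(B \right)} = \frac{B \left(1 + B\right) B}{9} = \frac{B^{2} \left(1 + B\right)}{9}$)
$o{\left(\frac{-15 - 43}{22 - 70} \right)} - \left(- \frac{24172}{5933} + \frac{11175}{23303}\right) = \frac{\left(\frac{-15 - 43}{22 - 70}\right)^{2} \left(1 + \frac{-15 - 43}{22 - 70}\right)}{9} - \left(- \frac{24172}{5933} + \frac{11175}{23303}\right) = \frac{\left(- \frac{58}{-48}\right)^{2} \left(1 - \frac{58}{-48}\right)}{9} - - \frac{496978841}{138256699} = \frac{\left(\left(-58\right) \left(- \frac{1}{48}\right)\right)^{2} \left(1 - - \frac{29}{24}\right)}{9} + \left(\frac{24172}{5933} - \frac{11175}{23303}\right) = \frac{\left(\frac{29}{24}\right)^{2} \left(1 + \frac{29}{24}\right)}{9} + \frac{496978841}{138256699} = \frac{1}{9} \cdot \frac{841}{576} \cdot \frac{53}{24} + \frac{496978841}{138256699} = \frac{44573}{124416} + \frac{496978841}{138256699} = \frac{67994635326383}{17201345462784}$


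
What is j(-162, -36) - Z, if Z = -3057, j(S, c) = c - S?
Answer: 3183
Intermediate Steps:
j(-162, -36) - Z = (-36 - 1*(-162)) - 1*(-3057) = (-36 + 162) + 3057 = 126 + 3057 = 3183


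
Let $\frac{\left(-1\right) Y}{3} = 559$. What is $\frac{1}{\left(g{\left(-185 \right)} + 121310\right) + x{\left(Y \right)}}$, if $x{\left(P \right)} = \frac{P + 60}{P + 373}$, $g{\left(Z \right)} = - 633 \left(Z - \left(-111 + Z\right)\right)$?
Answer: $\frac{1304}{66566905} \approx 1.9589 \cdot 10^{-5}$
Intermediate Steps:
$g{\left(Z \right)} = -70263$ ($g{\left(Z \right)} = \left(-633\right) 111 = -70263$)
$Y = -1677$ ($Y = \left(-3\right) 559 = -1677$)
$x{\left(P \right)} = \frac{60 + P}{373 + P}$
$\frac{1}{\left(g{\left(-185 \right)} + 121310\right) + x{\left(Y \right)}} = \frac{1}{\left(-70263 + 121310\right) + \frac{60 - 1677}{373 - 1677}} = \frac{1}{51047 + \frac{1}{-1304} \left(-1617\right)} = \frac{1}{51047 - - \frac{1617}{1304}} = \frac{1}{51047 + \frac{1617}{1304}} = \frac{1}{\frac{66566905}{1304}} = \frac{1304}{66566905}$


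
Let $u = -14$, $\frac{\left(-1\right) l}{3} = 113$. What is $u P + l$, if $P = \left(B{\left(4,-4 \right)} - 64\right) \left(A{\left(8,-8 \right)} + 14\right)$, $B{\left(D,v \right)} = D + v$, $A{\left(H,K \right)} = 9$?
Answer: $20269$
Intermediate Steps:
$l = -339$ ($l = \left(-3\right) 113 = -339$)
$P = -1472$ ($P = \left(\left(4 - 4\right) - 64\right) \left(9 + 14\right) = \left(0 - 64\right) 23 = \left(-64\right) 23 = -1472$)
$u P + l = \left(-14\right) \left(-1472\right) - 339 = 20608 - 339 = 20269$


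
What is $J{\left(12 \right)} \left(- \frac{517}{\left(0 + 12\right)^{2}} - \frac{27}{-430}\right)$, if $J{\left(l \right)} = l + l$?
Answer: $- \frac{109211}{1290} \approx -84.66$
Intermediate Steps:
$J{\left(l \right)} = 2 l$
$J{\left(12 \right)} \left(- \frac{517}{\left(0 + 12\right)^{2}} - \frac{27}{-430}\right) = 2 \cdot 12 \left(- \frac{517}{\left(0 + 12\right)^{2}} - \frac{27}{-430}\right) = 24 \left(- \frac{517}{12^{2}} - - \frac{27}{430}\right) = 24 \left(- \frac{517}{144} + \frac{27}{430}\right) = 24 \left(- \frac{109211}{30960}\right) = - \frac{109211}{1290}$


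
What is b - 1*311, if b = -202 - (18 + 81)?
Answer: -612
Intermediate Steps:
b = -301 (b = -202 - 1*99 = -202 - 99 = -301)
b - 1*311 = -301 - 1*311 = -301 - 311 = -612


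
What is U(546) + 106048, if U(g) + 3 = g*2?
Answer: 107137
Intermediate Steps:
U(g) = -3 + 2*g (U(g) = -3 + g*2 = -3 + 2*g)
U(546) + 106048 = (-3 + 2*546) + 106048 = (-3 + 1092) + 106048 = 1089 + 106048 = 107137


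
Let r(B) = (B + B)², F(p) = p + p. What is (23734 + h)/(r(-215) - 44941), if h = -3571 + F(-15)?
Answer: 2237/15551 ≈ 0.14385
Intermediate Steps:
F(p) = 2*p
r(B) = 4*B² (r(B) = (2*B)² = 4*B²)
h = -3601 (h = -3571 + 2*(-15) = -3571 - 30 = -3601)
(23734 + h)/(r(-215) - 44941) = (23734 - 3601)/(4*(-215)² - 44941) = 20133/(4*46225 - 44941) = 20133/(184900 - 44941) = 20133/139959 = 20133*(1/139959) = 2237/15551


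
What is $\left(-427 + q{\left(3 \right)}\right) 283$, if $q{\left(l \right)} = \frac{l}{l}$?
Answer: $-120558$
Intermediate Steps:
$q{\left(l \right)} = 1$
$\left(-427 + q{\left(3 \right)}\right) 283 = \left(-427 + 1\right) 283 = \left(-426\right) 283 = -120558$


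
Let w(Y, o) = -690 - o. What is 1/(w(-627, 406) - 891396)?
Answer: -1/892492 ≈ -1.1205e-6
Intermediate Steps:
1/(w(-627, 406) - 891396) = 1/((-690 - 1*406) - 891396) = 1/((-690 - 406) - 891396) = 1/(-1096 - 891396) = 1/(-892492) = -1/892492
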